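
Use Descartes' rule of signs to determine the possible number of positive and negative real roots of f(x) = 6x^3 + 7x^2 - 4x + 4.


Descartes' rule of signs:

For positive roots, count sign changes in f(x) = 6x^3 + 7x^2 - 4x + 4:
Signs of coefficients: +, +, -, +
Number of sign changes: 2
Possible positive real roots: 2, 0

For negative roots, examine f(-x) = -6x^3 + 7x^2 + 4x + 4:
Signs of coefficients: -, +, +, +
Number of sign changes: 1
Possible negative real roots: 1

Positive roots: 2 or 0; Negative roots: 1


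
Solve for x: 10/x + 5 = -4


Subtract 5 from both sides: 10/x = -9
Multiply both sides by x: 10 = -9 * x
Divide by -9: x = -10/9

x = -10/9


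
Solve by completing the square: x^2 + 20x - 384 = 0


Start: x^2 + 20x - 384 = 0
Move constant: x^2 + 20x = 384
Half of 20 is 10, squared is 100
Add 100 to both sides: x^2 + 20x + 100 = 484
(x + 10)^2 = 484
x + 10 = ±22
x = -10 + 22 = 12 or x = -10 - 22 = -32

x = -32, x = 12


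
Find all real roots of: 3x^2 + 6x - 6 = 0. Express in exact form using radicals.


Using the quadratic formula: x = (-b ± sqrt(b^2 - 4ac)) / (2a)
Here a = 3, b = 6, c = -6
Discriminant = b^2 - 4ac = 6^2 - 4(3)(-6) = 36 + 72 = 108
Since discriminant = 108 > 0, there are two real roots.
x = (-6 ± 6*sqrt(3)) / 6
Simplifying: x = -1 ± sqrt(3)
Numerically: x ≈ 0.7321 or x ≈ -2.7321

x = -1 + sqrt(3) or x = -1 - sqrt(3)


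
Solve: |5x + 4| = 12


An absolute value equation |expr| = 12 gives two cases:
Case 1: 5x + 4 = 12
  5x = 8, so x = 8/5
Case 2: 5x + 4 = -12
  5x = -16, so x = -16/5

x = -16/5, x = 8/5


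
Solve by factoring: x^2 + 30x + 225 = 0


We need two numbers that multiply to 225 and add to 30.
Those numbers are 15 and 15 (since 15 * 15 = 225 and 15 + 15 = 30).
So x^2 + 30x + 225 = (x + 15)(x + 15) = 0
Setting each factor to zero: x = -15 or x = -15

x = -15


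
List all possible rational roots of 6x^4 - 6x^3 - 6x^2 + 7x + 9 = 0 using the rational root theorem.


Rational root theorem: possible roots are ±p/q where:
  p divides the constant term (9): p ∈ {1, 3, 9}
  q divides the leading coefficient (6): q ∈ {1, 2, 3, 6}

All possible rational roots: -9, -9/2, -3, -3/2, -1, -1/2, -1/3, -1/6, 1/6, 1/3, 1/2, 1, 3/2, 3, 9/2, 9

-9, -9/2, -3, -3/2, -1, -1/2, -1/3, -1/6, 1/6, 1/3, 1/2, 1, 3/2, 3, 9/2, 9


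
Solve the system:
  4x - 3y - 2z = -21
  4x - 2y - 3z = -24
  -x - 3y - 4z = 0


Using Cramer's rule. Expand each determinant along the first row.
D  = 4*[(-2)*(-4) - (-3)*(-3)] - (-3)*[4*(-4) - (-3)*(-1)] + (-2)*[4*(-3) - (-2)*(-1)]
  = 4*(-1) - (-3)*(-19) + (-2)*(-14) = -33
Dx = (-21)*[(-2)*(-4) - (-3)*(-3)] - (-3)*[(-24)*(-4) - (-3)*0] + (-2)*[(-24)*(-3) - (-2)*0]
  = (-21)*(-1) - (-3)*(96) + (-2)*(72) = 165
Dy = 4*[(-24)*(-4) - (-3)*0] - (-21)*[4*(-4) - (-3)*(-1)] + (-2)*[4*0 - (-24)*(-1)]
  = 4*(96) - (-21)*(-19) + (-2)*(-24) = 33
Dz = 4*[(-2)*0 - (-24)*(-3)] - (-3)*[4*0 - (-24)*(-1)] + (-21)*[4*(-3) - (-2)*(-1)]
  = 4*(-72) - (-3)*(-24) + (-21)*(-14) = -66
x = Dx/D = 165/-33 = -5, y = Dy/D = 33/-33 = -1, z = Dz/D = -66/-33 = 2
Check eq1: (4)(-5) + (-3)(-1) + (-2)(2) = -21 = -21 ✓
Check eq2: (4)(-5) + (-2)(-1) + (-3)(2) = -24 = -24 ✓
Check eq3: (-1)(-5) + (-3)(-1) + (-4)(2) = 0 = 0 ✓

x = -5, y = -1, z = 2


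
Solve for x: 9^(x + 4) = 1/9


Express both sides with the same base.
1/9 = 9^(-1)
Since the bases match, equate exponents: x + 4 = -1
So x = -1 - (4) = -5

x = -5


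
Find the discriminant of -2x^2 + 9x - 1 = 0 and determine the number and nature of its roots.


For ax^2 + bx + c = 0, discriminant D = b^2 - 4ac
Here a = -2, b = 9, c = -1
D = (9)^2 - 4(-2)(-1) = 81 - 8 = 73

D = 73 > 0 but not a perfect square
The equation has 2 distinct real irrational roots.

Discriminant = 73, 2 distinct real irrational roots


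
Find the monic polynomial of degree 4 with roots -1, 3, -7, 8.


A monic polynomial with roots -1, 3, -7, 8 is:
p(x) = (x + 1)(x - 3)(x + 7)(x - 8)
After multiplying by (x + 1): x + 1
After multiplying by (x - 3): x^2 - 2x - 3
After multiplying by (x + 7): x^3 + 5x^2 - 17x - 21
After multiplying by (x - 8): x^4 - 3x^3 - 57x^2 + 115x + 168

x^4 - 3x^3 - 57x^2 + 115x + 168


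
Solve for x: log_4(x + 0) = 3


Convert to exponential form: x + 0 = 4^3 = 64
x = 64 - 0 = 64
Check: log_4(64 + 0) = log_4(64) = log_4(64) = 3 ✓

x = 64


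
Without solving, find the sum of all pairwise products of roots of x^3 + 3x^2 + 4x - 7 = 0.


By Vieta's formulas for x^3 + bx^2 + cx + d = 0:
  r1 + r2 + r3 = -b/a = -3
  r1*r2 + r1*r3 + r2*r3 = c/a = 4
  r1*r2*r3 = -d/a = 7


Sum of pairwise products = 4


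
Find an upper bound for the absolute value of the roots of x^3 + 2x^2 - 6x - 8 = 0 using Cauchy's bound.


Cauchy's bound: all roots r satisfy |r| <= 1 + max(|a_i/a_n|) for i = 0,...,n-1
where a_n is the leading coefficient.

Coefficients: [1, 2, -6, -8]
Leading coefficient a_n = 1
Ratios |a_i/a_n|: 2, 6, 8
Maximum ratio: 8
Cauchy's bound: |r| <= 1 + 8 = 9

Upper bound = 9


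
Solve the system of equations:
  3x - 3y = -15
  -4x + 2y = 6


Using Cramer's rule:
Determinant D = (3)(2) - (-4)(-3) = 6 - 12 = -6
Dx = (-15)(2) - (6)(-3) = -30 + 18 = -12
Dy = (3)(6) - (-4)(-15) = 18 - 60 = -42
x = Dx/D = -12/-6 = 2
y = Dy/D = -42/-6 = 7

x = 2, y = 7


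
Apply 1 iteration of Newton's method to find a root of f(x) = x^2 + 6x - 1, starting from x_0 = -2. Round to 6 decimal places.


Newton's method: x_(n+1) = x_n - f(x_n)/f'(x_n)
f(x) = x^2 + 6x - 1
f'(x) = 2x + 6

Iteration 1:
  f(-2.000000) = -9.000000
  f'(-2.000000) = 2.000000
  x_1 = -2.000000 - (-9.000000)/(2.000000) = 2.500000

x_1 = 2.500000


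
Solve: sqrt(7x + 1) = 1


Square both sides: 7x + 1 = 1^2 = 1
7x = 1 - 1 = 0
x = 0
Check: sqrt(7*0 + 1) = sqrt(1) = 1 ✓

x = 0


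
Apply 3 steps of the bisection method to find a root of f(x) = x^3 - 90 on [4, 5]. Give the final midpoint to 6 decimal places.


f(x) = x^3 - 90
f(4) = -26 < 0
f(5) = 35 > 0

Step 1: midpoint = (4.000000 + 5.000000)/2 = 4.500000
  f(4.500000) = 1.125000
  f(mid) > 0, so root is in [4.000000, 4.500000]

Step 2: midpoint = (4.000000 + 4.500000)/2 = 4.250000
  f(4.250000) = -13.234375
  f(mid) < 0, so root is in [4.250000, 4.500000]

Step 3: midpoint = (4.250000 + 4.500000)/2 = 4.375000
  f(4.375000) = -6.259766
  f(mid) < 0, so root is in [4.375000, 4.500000]

midpoint = 4.375000


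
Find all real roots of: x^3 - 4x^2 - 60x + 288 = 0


Let p(x) = x^3 - 4x^2 - 60x + 288. By the rational root theorem (leading coefficient 1), any rational root is an integer divisor of 288: try ±1, ±2, ... in turn.
Test x = 1: value = 225 ≠ 0.
Test x = -1: value = 343 ≠ 0.
Test x = 2: value = 160 ≠ 0.
Test x = -2: value = 384 ≠ 0.
Test x = 3: value = 99 ≠ 0.
Test x = -3: value = 405 ≠ 0.
Test x = 4: value = 48 ≠ 0.
Test x = -4: value = 400 ≠ 0.
Test x = 6: value = 0 ✓, so (x - 6) is a factor.
Synthetic division by (x - 6): bring down 1; 1(6) - 4 = 2; 2(6) - 60 = -48; (-48)(6) + 288 = 0 → quotient x^2 + 2x - 48, remainder 0.
Solve the quadratic x^2 + 2x - 48 = 0: discriminant = 2^2 - 4(1)(-48) = 4 + 192 = 196.
sqrt(196) = 14, so x = (-2 ± 14)/2: x = 6 or x = -8.

x = -8, x = 6 (multiplicity 2)


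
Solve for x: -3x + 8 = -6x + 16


Starting with: -3x + 8 = -6x + 16
Move all x terms to left: (-3 + 6)x = 16 - 8
Simplify: 3x = 8
Divide both sides by 3: x = 8/3

x = 8/3


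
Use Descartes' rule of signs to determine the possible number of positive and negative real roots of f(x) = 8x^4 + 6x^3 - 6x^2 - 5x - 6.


Descartes' rule of signs:

For positive roots, count sign changes in f(x) = 8x^4 + 6x^3 - 6x^2 - 5x - 6:
Signs of coefficients: +, +, -, -, -
Number of sign changes: 1
Possible positive real roots: 1

For negative roots, examine f(-x) = 8x^4 - 6x^3 - 6x^2 + 5x - 6:
Signs of coefficients: +, -, -, +, -
Number of sign changes: 3
Possible negative real roots: 3, 1

Positive roots: 1; Negative roots: 3 or 1


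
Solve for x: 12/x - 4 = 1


Subtract -4 from both sides: 12/x = 5
Multiply both sides by x: 12 = 5 * x
Divide by 5: x = 12/5

x = 12/5


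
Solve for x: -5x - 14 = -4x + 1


Starting with: -5x - 14 = -4x + 1
Move all x terms to left: (-5 + 4)x = 1 + 14
Simplify: -x = 15
Divide both sides by -1: x = -15

x = -15


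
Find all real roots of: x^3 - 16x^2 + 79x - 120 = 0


Let p(x) = x^3 - 16x^2 + 79x - 120. By the rational root theorem (leading coefficient 1), any rational root is an integer divisor of 120: try ±1, ±2, ... in turn.
Test x = 1: value = -56 ≠ 0.
Test x = -1: value = -216 ≠ 0.
Test x = 2: value = -18 ≠ 0.
Test x = -2: value = -350 ≠ 0.
Test x = 3: value = 0 ✓, so (x - 3) is a factor.
Synthetic division by (x - 3): bring down 1; 1(3) - 16 = -13; (-13)(3) + 79 = 40; 40(3) - 120 = 0 → quotient x^2 - 13x + 40, remainder 0.
Solve the quadratic x^2 - 13x + 40 = 0: discriminant = (-13)^2 - 4(1)(40) = 169 - 160 = 9.
sqrt(9) = 3, so x = (13 ± 3)/2: x = 8 or x = 5.

x = 3, x = 5, x = 8


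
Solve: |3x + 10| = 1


An absolute value equation |expr| = 1 gives two cases:
Case 1: 3x + 10 = 1
  3x = -9, so x = -3
Case 2: 3x + 10 = -1
  3x = -11, so x = -11/3

x = -11/3, x = -3


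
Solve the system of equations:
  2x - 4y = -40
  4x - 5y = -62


Using Cramer's rule:
Determinant D = (2)(-5) - (4)(-4) = -10 + 16 = 6
Dx = (-40)(-5) - (-62)(-4) = 200 - 248 = -48
Dy = (2)(-62) - (4)(-40) = -124 + 160 = 36
x = Dx/D = -48/6 = -8
y = Dy/D = 36/6 = 6

x = -8, y = 6


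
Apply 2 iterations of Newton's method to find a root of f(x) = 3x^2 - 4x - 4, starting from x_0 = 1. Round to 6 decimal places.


Newton's method: x_(n+1) = x_n - f(x_n)/f'(x_n)
f(x) = 3x^2 - 4x - 4
f'(x) = 6x - 4

Iteration 1:
  f(1.000000) = -5.000000
  f'(1.000000) = 2.000000
  x_1 = 1.000000 - (-5.000000)/(2.000000) = 3.500000

Iteration 2:
  f(3.500000) = 18.750000
  f'(3.500000) = 17.000000
  x_2 = 3.500000 - (18.750000)/(17.000000) = 2.397059

x_2 = 2.397059


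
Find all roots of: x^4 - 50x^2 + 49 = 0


Let p(x) = x^4 - 50x^2 + 49. By the rational root theorem (leading coefficient 1), any rational root is an integer divisor of 49: try ±1, ±2, ... in turn.
Test x = 1: value = 0 ✓, so (x - 1) is a factor.
Synthetic division by (x - 1): bring down 1; 1(1) + 0 = 1; 1(1) - 50 = -49; (-49)(1) + 0 = -49; (-49)(1) + 49 = 0 → quotient x^3 + x^2 - 49x - 49, remainder 0.
Continue with the quotient x^3 + x^2 - 49x - 49 (candidates must divide 49; re-test x = 1 first in case it repeats).
Test x = 1: value = -96 ≠ 0.
Test x = -1: value = 0 ✓, so (x + 1) is a factor.
Synthetic division by (x + 1): bring down 1; 1(-1) + 1 = 0; 0(-1) - 49 = -49; (-49)(-1) - 49 = 0 → quotient x^2 - 49, remainder 0.
Solve the quadratic x^2 - 49 = 0: discriminant = 0^2 - 4(1)(-49) = 0 + 196 = 196.
sqrt(196) = 14, so x = (0 ± 14)/2: x = 7 or x = -7.
Collecting all roots found:

x = -7, x = -1, x = 1, x = 7


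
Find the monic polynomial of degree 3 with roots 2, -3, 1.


A monic polynomial with roots 2, -3, 1 is:
p(x) = (x - 2)(x + 3)(x - 1)
After multiplying by (x - 2): x - 2
After multiplying by (x + 3): x^2 + x - 6
After multiplying by (x - 1): x^3 - 7x + 6

x^3 - 7x + 6


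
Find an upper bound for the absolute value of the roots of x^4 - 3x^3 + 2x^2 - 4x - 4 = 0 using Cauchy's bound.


Cauchy's bound: all roots r satisfy |r| <= 1 + max(|a_i/a_n|) for i = 0,...,n-1
where a_n is the leading coefficient.

Coefficients: [1, -3, 2, -4, -4]
Leading coefficient a_n = 1
Ratios |a_i/a_n|: 3, 2, 4, 4
Maximum ratio: 4
Cauchy's bound: |r| <= 1 + 4 = 5

Upper bound = 5


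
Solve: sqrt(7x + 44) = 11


Square both sides: 7x + 44 = 11^2 = 121
7x = 121 - 44 = 77
x = 11
Check: sqrt(7*11 + 44) = sqrt(121) = 11 ✓

x = 11


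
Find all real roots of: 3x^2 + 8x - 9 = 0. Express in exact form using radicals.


Using the quadratic formula: x = (-b ± sqrt(b^2 - 4ac)) / (2a)
Here a = 3, b = 8, c = -9
Discriminant = b^2 - 4ac = 8^2 - 4(3)(-9) = 64 + 108 = 172
Since discriminant = 172 > 0, there are two real roots.
x = (-8 ± 2*sqrt(43)) / 6
Simplifying: x = (-4 ± sqrt(43)) / 3
Numerically: x ≈ 0.8525 or x ≈ -3.5191

x = (-4 + sqrt(43)) / 3 or x = (-4 - sqrt(43)) / 3


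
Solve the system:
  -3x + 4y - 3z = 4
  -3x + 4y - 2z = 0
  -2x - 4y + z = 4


Using Cramer's rule. Expand each determinant along the first row.
D  = (-3)*[4*1 - (-2)*(-4)] - 4*[(-3)*1 - (-2)*(-2)] + (-3)*[(-3)*(-4) - 4*(-2)]
  = (-3)*(-4) - 4*(-7) + (-3)*(20) = -20
Dx = 4*[4*1 - (-2)*(-4)] - 4*[0*1 - (-2)*4] + (-3)*[0*(-4) - 4*4]
  = 4*(-4) - 4*(8) + (-3)*(-16) = 0
Dy = (-3)*[0*1 - (-2)*4] - 4*[(-3)*1 - (-2)*(-2)] + (-3)*[(-3)*4 - 0*(-2)]
  = (-3)*(8) - 4*(-7) + (-3)*(-12) = 40
Dz = (-3)*[4*4 - 0*(-4)] - 4*[(-3)*4 - 0*(-2)] + 4*[(-3)*(-4) - 4*(-2)]
  = (-3)*(16) - 4*(-12) + 4*(20) = 80
x = Dx/D = 0/-20 = 0, y = Dy/D = 40/-20 = -2, z = Dz/D = 80/-20 = -4
Check eq1: (-3)(0) + (4)(-2) + (-3)(-4) = 4 = 4 ✓
Check eq2: (-3)(0) + (4)(-2) + (-2)(-4) = 0 = 0 ✓
Check eq3: (-2)(0) + (-4)(-2) + (1)(-4) = 4 = 4 ✓

x = 0, y = -2, z = -4


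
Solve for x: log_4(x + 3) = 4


Convert to exponential form: x + 3 = 4^4 = 256
x = 256 - 3 = 253
Check: log_4(253 + 3) = log_4(256) = log_4(256) = 4 ✓

x = 253


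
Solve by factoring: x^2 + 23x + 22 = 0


We need two numbers that multiply to 22 and add to 23.
Those numbers are 1 and 22 (since 1 * 22 = 22 and 1 + 22 = 23).
So x^2 + 23x + 22 = (x + 1)(x + 22) = 0
Setting each factor to zero: x = -1 or x = -22

x = -22, x = -1


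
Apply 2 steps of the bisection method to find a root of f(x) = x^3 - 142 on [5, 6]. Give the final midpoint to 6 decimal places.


f(x) = x^3 - 142
f(5) = -17 < 0
f(6) = 74 > 0

Step 1: midpoint = (5.000000 + 6.000000)/2 = 5.500000
  f(5.500000) = 24.375000
  f(mid) > 0, so root is in [5.000000, 5.500000]

Step 2: midpoint = (5.000000 + 5.500000)/2 = 5.250000
  f(5.250000) = 2.703125
  f(mid) > 0, so root is in [5.000000, 5.250000]

midpoint = 5.250000


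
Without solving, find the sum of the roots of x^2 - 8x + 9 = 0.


By Vieta's formulas for ax^2 + bx + c = 0:
  Sum of roots = -b/a
  Product of roots = c/a

Here a = 1, b = -8, c = 9
Sum = -(-8)/1 = 8
Product = 9/1 = 9

Sum = 8


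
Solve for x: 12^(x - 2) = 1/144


Express both sides with the same base.
1/144 = 12^(-2)
Since the bases match, equate exponents: x - 2 = -2
So x = -2 - (-2) = 0

x = 0


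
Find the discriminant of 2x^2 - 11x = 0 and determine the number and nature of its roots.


For ax^2 + bx + c = 0, discriminant D = b^2 - 4ac
Here a = 2, b = -11, c = 0
D = (-11)^2 - 4(2)(0) = 121 - 0 = 121

D = 121 > 0 and is a perfect square (sqrt = 11)
The equation has 2 distinct real rational roots.

Discriminant = 121, 2 distinct real rational roots


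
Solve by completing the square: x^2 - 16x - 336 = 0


Start: x^2 - 16x - 336 = 0
Move constant: x^2 - 16x = 336
Half of -16 is -8, squared is 64
Add 64 to both sides: x^2 - 16x + 64 = 400
(x - 8)^2 = 400
x - 8 = ±20
x = 8 + 20 = 28 or x = 8 - 20 = -12

x = -12, x = 28


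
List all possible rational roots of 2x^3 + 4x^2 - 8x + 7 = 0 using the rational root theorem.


Rational root theorem: possible roots are ±p/q where:
  p divides the constant term (7): p ∈ {1, 7}
  q divides the leading coefficient (2): q ∈ {1, 2}

All possible rational roots: -7, -7/2, -1, -1/2, 1/2, 1, 7/2, 7

-7, -7/2, -1, -1/2, 1/2, 1, 7/2, 7


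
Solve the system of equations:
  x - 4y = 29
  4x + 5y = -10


Using Cramer's rule:
Determinant D = (1)(5) - (4)(-4) = 5 + 16 = 21
Dx = (29)(5) - (-10)(-4) = 145 - 40 = 105
Dy = (1)(-10) - (4)(29) = -10 - 116 = -126
x = Dx/D = 105/21 = 5
y = Dy/D = -126/21 = -6

x = 5, y = -6


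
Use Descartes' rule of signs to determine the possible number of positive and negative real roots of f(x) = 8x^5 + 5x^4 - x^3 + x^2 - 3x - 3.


Descartes' rule of signs:

For positive roots, count sign changes in f(x) = 8x^5 + 5x^4 - x^3 + x^2 - 3x - 3:
Signs of coefficients: +, +, -, +, -, -
Number of sign changes: 3
Possible positive real roots: 3, 1

For negative roots, examine f(-x) = -8x^5 + 5x^4 + x^3 + x^2 + 3x - 3:
Signs of coefficients: -, +, +, +, +, -
Number of sign changes: 2
Possible negative real roots: 2, 0

Positive roots: 3 or 1; Negative roots: 2 or 0


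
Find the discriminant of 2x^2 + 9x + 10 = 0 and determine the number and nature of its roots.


For ax^2 + bx + c = 0, discriminant D = b^2 - 4ac
Here a = 2, b = 9, c = 10
D = (9)^2 - 4(2)(10) = 81 - 80 = 1

D = 1 > 0 and is a perfect square (sqrt = 1)
The equation has 2 distinct real rational roots.

Discriminant = 1, 2 distinct real rational roots


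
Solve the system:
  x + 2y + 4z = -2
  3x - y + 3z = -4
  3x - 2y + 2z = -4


Using Cramer's rule. Expand each determinant along the first row.
D  = 1*[(-1)*2 - 3*(-2)] - 2*[3*2 - 3*3] + 4*[3*(-2) - (-1)*3]
  = 1*(4) - 2*(-3) + 4*(-3) = -2
Dx = (-2)*[(-1)*2 - 3*(-2)] - 2*[(-4)*2 - 3*(-4)] + 4*[(-4)*(-2) - (-1)*(-4)]
  = (-2)*(4) - 2*(4) + 4*(4) = 0
Dy = 1*[(-4)*2 - 3*(-4)] - (-2)*[3*2 - 3*3] + 4*[3*(-4) - (-4)*3]
  = 1*(4) - (-2)*(-3) + 4*(0) = -2
Dz = 1*[(-1)*(-4) - (-4)*(-2)] - 2*[3*(-4) - (-4)*3] + (-2)*[3*(-2) - (-1)*3]
  = 1*(-4) - 2*(0) + (-2)*(-3) = 2
x = Dx/D = 0/-2 = 0, y = Dy/D = -2/-2 = 1, z = Dz/D = 2/-2 = -1
Check eq1: (1)(0) + (2)(1) + (4)(-1) = -2 = -2 ✓
Check eq2: (3)(0) + (-1)(1) + (3)(-1) = -4 = -4 ✓
Check eq3: (3)(0) + (-2)(1) + (2)(-1) = -4 = -4 ✓

x = 0, y = 1, z = -1


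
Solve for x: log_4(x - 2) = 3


Convert to exponential form: x - 2 = 4^3 = 64
x = 64 + 2 = 66
Check: log_4(66 - 2) = log_4(64) = log_4(64) = 3 ✓

x = 66


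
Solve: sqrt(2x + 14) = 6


Square both sides: 2x + 14 = 6^2 = 36
2x = 36 - 14 = 22
x = 11
Check: sqrt(2*11 + 14) = sqrt(36) = 6 ✓

x = 11


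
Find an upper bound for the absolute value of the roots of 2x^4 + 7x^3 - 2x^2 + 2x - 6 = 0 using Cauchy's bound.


Cauchy's bound: all roots r satisfy |r| <= 1 + max(|a_i/a_n|) for i = 0,...,n-1
where a_n is the leading coefficient.

Coefficients: [2, 7, -2, 2, -6]
Leading coefficient a_n = 2
Ratios |a_i/a_n|: 7/2, 1, 1, 3
Maximum ratio: 7/2
Cauchy's bound: |r| <= 1 + 7/2 = 9/2

Upper bound = 9/2


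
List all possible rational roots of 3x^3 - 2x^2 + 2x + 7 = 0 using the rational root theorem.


Rational root theorem: possible roots are ±p/q where:
  p divides the constant term (7): p ∈ {1, 7}
  q divides the leading coefficient (3): q ∈ {1, 3}

All possible rational roots: -7, -7/3, -1, -1/3, 1/3, 1, 7/3, 7

-7, -7/3, -1, -1/3, 1/3, 1, 7/3, 7


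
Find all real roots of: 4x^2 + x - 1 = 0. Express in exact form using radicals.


Using the quadratic formula: x = (-b ± sqrt(b^2 - 4ac)) / (2a)
Here a = 4, b = 1, c = -1
Discriminant = b^2 - 4ac = 1^2 - 4(4)(-1) = 1 + 16 = 17
Since discriminant = 17 > 0, there are two real roots.
x = (-1 ± sqrt(17)) / 8
Numerically: x ≈ 0.3904 or x ≈ -0.6404

x = (-1 + sqrt(17)) / 8 or x = (-1 - sqrt(17)) / 8


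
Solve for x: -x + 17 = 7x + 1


Starting with: -x + 17 = 7x + 1
Move all x terms to left: (-1 - 7)x = 1 - 17
Simplify: -8x = -16
Divide both sides by -8: x = 2

x = 2


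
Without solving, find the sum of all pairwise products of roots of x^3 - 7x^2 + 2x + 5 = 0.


By Vieta's formulas for x^3 + bx^2 + cx + d = 0:
  r1 + r2 + r3 = -b/a = 7
  r1*r2 + r1*r3 + r2*r3 = c/a = 2
  r1*r2*r3 = -d/a = -5


Sum of pairwise products = 2


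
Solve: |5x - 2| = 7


An absolute value equation |expr| = 7 gives two cases:
Case 1: 5x - 2 = 7
  5x = 9, so x = 9/5
Case 2: 5x - 2 = -7
  5x = -5, so x = -1

x = -1, x = 9/5


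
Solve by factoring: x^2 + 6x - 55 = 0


We need two numbers that multiply to -55 and add to 6.
Those numbers are 11 and -5 (since 11 * (-5) = -55 and 11 + (-5) = 6).
So x^2 + 6x - 55 = (x + 11)(x - 5) = 0
Setting each factor to zero: x = -11 or x = 5

x = -11, x = 5


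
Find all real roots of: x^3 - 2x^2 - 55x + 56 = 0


Let p(x) = x^3 - 2x^2 - 55x + 56. By the rational root theorem (leading coefficient 1), any rational root is an integer divisor of 56: try ±1, ±2, ... in turn.
Test x = 1: value = 0 ✓, so (x - 1) is a factor.
Synthetic division by (x - 1): bring down 1; 1(1) - 2 = -1; (-1)(1) - 55 = -56; (-56)(1) + 56 = 0 → quotient x^2 - x - 56, remainder 0.
Solve the quadratic x^2 - x - 56 = 0: discriminant = (-1)^2 - 4(1)(-56) = 1 + 224 = 225.
sqrt(225) = 15, so x = (1 ± 15)/2: x = 8 or x = -7.

x = -7, x = 1, x = 8


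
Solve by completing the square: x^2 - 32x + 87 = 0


Start: x^2 - 32x + 87 = 0
Move constant: x^2 - 32x = -87
Half of -32 is -16, squared is 256
Add 256 to both sides: x^2 - 32x + 256 = 169
(x - 16)^2 = 169
x - 16 = ±13
x = 16 + 13 = 29 or x = 16 - 13 = 3

x = 3, x = 29


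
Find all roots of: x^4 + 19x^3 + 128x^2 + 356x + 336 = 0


Let p(x) = x^4 + 19x^3 + 128x^2 + 356x + 336. By the rational root theorem (leading coefficient 1), any rational root is an integer divisor of 336: try ±1, ±2, ... in turn.
Test x = 1: value = 840 ≠ 0.
Test x = -1: value = 90 ≠ 0.
Test x = 2: value = 1728 ≠ 0.
Test x = -2: value = 0 ✓, so (x + 2) is a factor.
Synthetic division by (x + 2): bring down 1; 1(-2) + 19 = 17; 17(-2) + 128 = 94; 94(-2) + 356 = 168; 168(-2) + 336 = 0 → quotient x^3 + 17x^2 + 94x + 168, remainder 0.
Continue with the quotient x^3 + 17x^2 + 94x + 168 (candidates must divide 168; re-test x = -2 first in case it repeats).
Test x = -2: value = 40 ≠ 0.
Test x = 3: value = 630 ≠ 0.
Test x = -3: value = 12 ≠ 0.
Test x = 4: value = 880 ≠ 0.
Test x = -4: value = 0 ✓, so (x + 4) is a factor.
Synthetic division by (x + 4): bring down 1; 1(-4) + 17 = 13; 13(-4) + 94 = 42; 42(-4) + 168 = 0 → quotient x^2 + 13x + 42, remainder 0.
Solve the quadratic x^2 + 13x + 42 = 0: discriminant = 13^2 - 4(1)(42) = 169 - 168 = 1.
sqrt(1) = 1, so x = (-13 ± 1)/2: x = -6 or x = -7.
Collecting all roots found:

x = -7, x = -6, x = -4, x = -2


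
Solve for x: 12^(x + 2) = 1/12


Express both sides with the same base.
1/12 = 12^(-1)
Since the bases match, equate exponents: x + 2 = -1
So x = -1 - (2) = -3

x = -3


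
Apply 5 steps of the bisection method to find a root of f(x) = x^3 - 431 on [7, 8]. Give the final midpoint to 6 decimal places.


f(x) = x^3 - 431
f(7) = -88 < 0
f(8) = 81 > 0

Step 1: midpoint = (7.000000 + 8.000000)/2 = 7.500000
  f(7.500000) = -9.125000
  f(mid) < 0, so root is in [7.500000, 8.000000]

Step 2: midpoint = (7.500000 + 8.000000)/2 = 7.750000
  f(7.750000) = 34.484375
  f(mid) > 0, so root is in [7.500000, 7.750000]

Step 3: midpoint = (7.500000 + 7.750000)/2 = 7.625000
  f(7.625000) = 12.322266
  f(mid) > 0, so root is in [7.500000, 7.625000]

Step 4: midpoint = (7.500000 + 7.625000)/2 = 7.562500
  f(7.562500) = 1.510010
  f(mid) > 0, so root is in [7.500000, 7.562500]

Step 5: midpoint = (7.500000 + 7.562500)/2 = 7.531250
  f(7.531250) = -3.829559
  f(mid) < 0, so root is in [7.531250, 7.562500]

midpoint = 7.531250


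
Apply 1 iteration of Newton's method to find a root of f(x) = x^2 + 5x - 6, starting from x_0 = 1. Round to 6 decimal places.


Newton's method: x_(n+1) = x_n - f(x_n)/f'(x_n)
f(x) = x^2 + 5x - 6
f'(x) = 2x + 5

Iteration 1:
  f(1.000000) = 0.000000
  f'(1.000000) = 7.000000
  x_1 = 1.000000 - (0.000000)/(7.000000) = 1.000000

x_1 = 1.000000


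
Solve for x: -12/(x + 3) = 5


Multiply both sides by (x + 3): -12 = 5(x + 3)
Distribute: -12 = 5x + 15
5x = -12 - 15 = -27
x = -27/5

x = -27/5


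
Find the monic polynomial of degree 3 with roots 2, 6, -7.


A monic polynomial with roots 2, 6, -7 is:
p(x) = (x - 2)(x - 6)(x + 7)
After multiplying by (x - 2): x - 2
After multiplying by (x - 6): x^2 - 8x + 12
After multiplying by (x + 7): x^3 - x^2 - 44x + 84

x^3 - x^2 - 44x + 84


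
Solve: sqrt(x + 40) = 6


Square both sides: x + 40 = 6^2 = 36
x = 36 - 40 = -4
x = -4
Check: sqrt(1*(-4) + 40) = sqrt(36) = 6 ✓

x = -4


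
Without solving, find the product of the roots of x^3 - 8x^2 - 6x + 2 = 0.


By Vieta's formulas for x^3 + bx^2 + cx + d = 0:
  r1 + r2 + r3 = -b/a = 8
  r1*r2 + r1*r3 + r2*r3 = c/a = -6
  r1*r2*r3 = -d/a = -2


Product = -2


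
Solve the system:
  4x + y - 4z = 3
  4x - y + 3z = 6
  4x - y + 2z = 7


Using Cramer's rule. Expand each determinant along the first row.
D  = 4*[(-1)*2 - 3*(-1)] - 1*[4*2 - 3*4] + (-4)*[4*(-1) - (-1)*4]
  = 4*(1) - 1*(-4) + (-4)*(0) = 8
Dx = 3*[(-1)*2 - 3*(-1)] - 1*[6*2 - 3*7] + (-4)*[6*(-1) - (-1)*7]
  = 3*(1) - 1*(-9) + (-4)*(1) = 8
Dy = 4*[6*2 - 3*7] - 3*[4*2 - 3*4] + (-4)*[4*7 - 6*4]
  = 4*(-9) - 3*(-4) + (-4)*(4) = -40
Dz = 4*[(-1)*7 - 6*(-1)] - 1*[4*7 - 6*4] + 3*[4*(-1) - (-1)*4]
  = 4*(-1) - 1*(4) + 3*(0) = -8
x = Dx/D = 8/8 = 1, y = Dy/D = -40/8 = -5, z = Dz/D = -8/8 = -1
Check eq1: (4)(1) + (1)(-5) + (-4)(-1) = 3 = 3 ✓
Check eq2: (4)(1) + (-1)(-5) + (3)(-1) = 6 = 6 ✓
Check eq3: (4)(1) + (-1)(-5) + (2)(-1) = 7 = 7 ✓

x = 1, y = -5, z = -1


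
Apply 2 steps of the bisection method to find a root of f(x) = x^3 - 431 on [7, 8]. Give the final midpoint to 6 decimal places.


f(x) = x^3 - 431
f(7) = -88 < 0
f(8) = 81 > 0

Step 1: midpoint = (7.000000 + 8.000000)/2 = 7.500000
  f(7.500000) = -9.125000
  f(mid) < 0, so root is in [7.500000, 8.000000]

Step 2: midpoint = (7.500000 + 8.000000)/2 = 7.750000
  f(7.750000) = 34.484375
  f(mid) > 0, so root is in [7.500000, 7.750000]

midpoint = 7.750000


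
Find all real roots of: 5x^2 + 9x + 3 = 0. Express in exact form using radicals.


Using the quadratic formula: x = (-b ± sqrt(b^2 - 4ac)) / (2a)
Here a = 5, b = 9, c = 3
Discriminant = b^2 - 4ac = 9^2 - 4(5)(3) = 81 - 60 = 21
Since discriminant = 21 > 0, there are two real roots.
x = (-9 ± sqrt(21)) / 10
Numerically: x ≈ -0.4417 or x ≈ -1.3583

x = (-9 + sqrt(21)) / 10 or x = (-9 - sqrt(21)) / 10


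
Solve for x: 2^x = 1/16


Express both sides with the same base.
1/16 = 2^(-4)
Since the bases match: x = -4

x = -4


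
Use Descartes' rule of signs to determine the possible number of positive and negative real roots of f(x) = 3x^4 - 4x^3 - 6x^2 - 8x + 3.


Descartes' rule of signs:

For positive roots, count sign changes in f(x) = 3x^4 - 4x^3 - 6x^2 - 8x + 3:
Signs of coefficients: +, -, -, -, +
Number of sign changes: 2
Possible positive real roots: 2, 0

For negative roots, examine f(-x) = 3x^4 + 4x^3 - 6x^2 + 8x + 3:
Signs of coefficients: +, +, -, +, +
Number of sign changes: 2
Possible negative real roots: 2, 0

Positive roots: 2 or 0; Negative roots: 2 or 0


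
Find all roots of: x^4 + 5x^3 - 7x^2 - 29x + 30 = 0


Let p(x) = x^4 + 5x^3 - 7x^2 - 29x + 30. By the rational root theorem (leading coefficient 1), any rational root is an integer divisor of 30: try ±1, ±2, ... in turn.
Test x = 1: value = 0 ✓, so (x - 1) is a factor.
Synthetic division by (x - 1): bring down 1; 1(1) + 5 = 6; 6(1) - 7 = -1; (-1)(1) - 29 = -30; (-30)(1) + 30 = 0 → quotient x^3 + 6x^2 - x - 30, remainder 0.
Continue with the quotient x^3 + 6x^2 - x - 30 (candidates must divide 30; re-test x = 1 first in case it repeats).
Test x = 1: value = -24 ≠ 0.
Test x = -1: value = -24 ≠ 0.
Test x = 2: value = 0 ✓, so (x - 2) is a factor.
Synthetic division by (x - 2): bring down 1; 1(2) + 6 = 8; 8(2) - 1 = 15; 15(2) - 30 = 0 → quotient x^2 + 8x + 15, remainder 0.
Solve the quadratic x^2 + 8x + 15 = 0: discriminant = 8^2 - 4(1)(15) = 64 - 60 = 4.
sqrt(4) = 2, so x = (-8 ± 2)/2: x = -3 or x = -5.
Collecting all roots found:

x = -5, x = -3, x = 1, x = 2


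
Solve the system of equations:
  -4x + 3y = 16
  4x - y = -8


Using Cramer's rule:
Determinant D = (-4)(-1) - (4)(3) = 4 - 12 = -8
Dx = (16)(-1) - (-8)(3) = -16 + 24 = 8
Dy = (-4)(-8) - (4)(16) = 32 - 64 = -32
x = Dx/D = 8/-8 = -1
y = Dy/D = -32/-8 = 4

x = -1, y = 4


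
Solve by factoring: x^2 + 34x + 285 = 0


We need two numbers that multiply to 285 and add to 34.
Those numbers are 15 and 19 (since 15 * 19 = 285 and 15 + 19 = 34).
So x^2 + 34x + 285 = (x + 15)(x + 19) = 0
Setting each factor to zero: x = -15 or x = -19

x = -19, x = -15


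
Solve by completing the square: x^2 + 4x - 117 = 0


Start: x^2 + 4x - 117 = 0
Move constant: x^2 + 4x = 117
Half of 4 is 2, squared is 4
Add 4 to both sides: x^2 + 4x + 4 = 121
(x + 2)^2 = 121
x + 2 = ±11
x = -2 + 11 = 9 or x = -2 - 11 = -13

x = -13, x = 9


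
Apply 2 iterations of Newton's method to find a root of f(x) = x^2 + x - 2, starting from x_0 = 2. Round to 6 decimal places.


Newton's method: x_(n+1) = x_n - f(x_n)/f'(x_n)
f(x) = x^2 + x - 2
f'(x) = 2x + 1

Iteration 1:
  f(2.000000) = 4.000000
  f'(2.000000) = 5.000000
  x_1 = 2.000000 - (4.000000)/(5.000000) = 1.200000

Iteration 2:
  f(1.200000) = 0.640000
  f'(1.200000) = 3.400000
  x_2 = 1.200000 - (0.640000)/(3.400000) = 1.011765

x_2 = 1.011765


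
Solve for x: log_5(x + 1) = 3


Convert to exponential form: x + 1 = 5^3 = 125
x = 125 - 1 = 124
Check: log_5(124 + 1) = log_5(125) = log_5(125) = 3 ✓

x = 124


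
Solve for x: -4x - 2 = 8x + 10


Starting with: -4x - 2 = 8x + 10
Move all x terms to left: (-4 - 8)x = 10 + 2
Simplify: -12x = 12
Divide both sides by -12: x = -1

x = -1


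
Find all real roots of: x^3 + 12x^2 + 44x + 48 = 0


Let p(x) = x^3 + 12x^2 + 44x + 48. By the rational root theorem (leading coefficient 1), any rational root is an integer divisor of 48: try ±1, ±2, ... in turn.
Test x = 1: value = 105 ≠ 0.
Test x = -1: value = 15 ≠ 0.
Test x = 2: value = 192 ≠ 0.
Test x = -2: value = 0 ✓, so (x + 2) is a factor.
Synthetic division by (x + 2): bring down 1; 1(-2) + 12 = 10; 10(-2) + 44 = 24; 24(-2) + 48 = 0 → quotient x^2 + 10x + 24, remainder 0.
Solve the quadratic x^2 + 10x + 24 = 0: discriminant = 10^2 - 4(1)(24) = 100 - 96 = 4.
sqrt(4) = 2, so x = (-10 ± 2)/2: x = -4 or x = -6.

x = -6, x = -4, x = -2


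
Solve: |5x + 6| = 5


An absolute value equation |expr| = 5 gives two cases:
Case 1: 5x + 6 = 5
  5x = -1, so x = -1/5
Case 2: 5x + 6 = -5
  5x = -11, so x = -11/5

x = -11/5, x = -1/5


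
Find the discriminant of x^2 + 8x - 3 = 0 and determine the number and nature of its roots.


For ax^2 + bx + c = 0, discriminant D = b^2 - 4ac
Here a = 1, b = 8, c = -3
D = (8)^2 - 4(1)(-3) = 64 + 12 = 76

D = 76 > 0 but not a perfect square
The equation has 2 distinct real irrational roots.

Discriminant = 76, 2 distinct real irrational roots


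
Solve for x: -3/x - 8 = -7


Subtract -8 from both sides: -3/x = 1
Multiply both sides by x: -3 = 1 * x
Divide by 1: x = -3

x = -3


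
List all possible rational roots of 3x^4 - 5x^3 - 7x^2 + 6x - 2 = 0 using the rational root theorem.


Rational root theorem: possible roots are ±p/q where:
  p divides the constant term (-2): p ∈ {1, 2}
  q divides the leading coefficient (3): q ∈ {1, 3}

All possible rational roots: -2, -1, -2/3, -1/3, 1/3, 2/3, 1, 2

-2, -1, -2/3, -1/3, 1/3, 2/3, 1, 2


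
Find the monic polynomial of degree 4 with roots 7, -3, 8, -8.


A monic polynomial with roots 7, -3, 8, -8 is:
p(x) = (x - 7)(x + 3)(x - 8)(x + 8)
After multiplying by (x - 7): x - 7
After multiplying by (x + 3): x^2 - 4x - 21
After multiplying by (x - 8): x^3 - 12x^2 + 11x + 168
After multiplying by (x + 8): x^4 - 4x^3 - 85x^2 + 256x + 1344

x^4 - 4x^3 - 85x^2 + 256x + 1344


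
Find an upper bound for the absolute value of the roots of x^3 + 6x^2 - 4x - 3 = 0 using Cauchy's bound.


Cauchy's bound: all roots r satisfy |r| <= 1 + max(|a_i/a_n|) for i = 0,...,n-1
where a_n is the leading coefficient.

Coefficients: [1, 6, -4, -3]
Leading coefficient a_n = 1
Ratios |a_i/a_n|: 6, 4, 3
Maximum ratio: 6
Cauchy's bound: |r| <= 1 + 6 = 7

Upper bound = 7


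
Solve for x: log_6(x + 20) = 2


Convert to exponential form: x + 20 = 6^2 = 36
x = 36 - 20 = 16
Check: log_6(16 + 20) = log_6(36) = log_6(36) = 2 ✓

x = 16


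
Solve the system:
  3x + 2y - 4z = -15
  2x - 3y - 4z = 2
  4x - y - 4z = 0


Using Cramer's rule. Expand each determinant along the first row.
D  = 3*[(-3)*(-4) - (-4)*(-1)] - 2*[2*(-4) - (-4)*4] + (-4)*[2*(-1) - (-3)*4]
  = 3*(8) - 2*(8) + (-4)*(10) = -32
Dx = (-15)*[(-3)*(-4) - (-4)*(-1)] - 2*[2*(-4) - (-4)*0] + (-4)*[2*(-1) - (-3)*0]
  = (-15)*(8) - 2*(-8) + (-4)*(-2) = -96
Dy = 3*[2*(-4) - (-4)*0] - (-15)*[2*(-4) - (-4)*4] + (-4)*[2*0 - 2*4]
  = 3*(-8) - (-15)*(8) + (-4)*(-8) = 128
Dz = 3*[(-3)*0 - 2*(-1)] - 2*[2*0 - 2*4] + (-15)*[2*(-1) - (-3)*4]
  = 3*(2) - 2*(-8) + (-15)*(10) = -128
x = Dx/D = -96/-32 = 3, y = Dy/D = 128/-32 = -4, z = Dz/D = -128/-32 = 4
Check eq1: (3)(3) + (2)(-4) + (-4)(4) = -15 = -15 ✓
Check eq2: (2)(3) + (-3)(-4) + (-4)(4) = 2 = 2 ✓
Check eq3: (4)(3) + (-1)(-4) + (-4)(4) = 0 = 0 ✓

x = 3, y = -4, z = 4


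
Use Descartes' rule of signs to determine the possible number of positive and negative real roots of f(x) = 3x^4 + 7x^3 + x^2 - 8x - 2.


Descartes' rule of signs:

For positive roots, count sign changes in f(x) = 3x^4 + 7x^3 + x^2 - 8x - 2:
Signs of coefficients: +, +, +, -, -
Number of sign changes: 1
Possible positive real roots: 1

For negative roots, examine f(-x) = 3x^4 - 7x^3 + x^2 + 8x - 2:
Signs of coefficients: +, -, +, +, -
Number of sign changes: 3
Possible negative real roots: 3, 1

Positive roots: 1; Negative roots: 3 or 1


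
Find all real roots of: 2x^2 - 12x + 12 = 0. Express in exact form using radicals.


Using the quadratic formula: x = (-b ± sqrt(b^2 - 4ac)) / (2a)
Here a = 2, b = -12, c = 12
Discriminant = b^2 - 4ac = (-12)^2 - 4(2)(12) = 144 - 96 = 48
Since discriminant = 48 > 0, there are two real roots.
x = (12 ± 4*sqrt(3)) / 4
Simplifying: x = 3 ± sqrt(3)
Numerically: x ≈ 4.7321 or x ≈ 1.2679

x = 3 + sqrt(3) or x = 3 - sqrt(3)


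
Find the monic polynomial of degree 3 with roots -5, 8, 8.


A monic polynomial with roots -5, 8, 8 is:
p(x) = (x + 5)(x - 8)(x - 8)
After multiplying by (x + 5): x + 5
After multiplying by (x - 8): x^2 - 3x - 40
After multiplying by (x - 8): x^3 - 11x^2 - 16x + 320

x^3 - 11x^2 - 16x + 320


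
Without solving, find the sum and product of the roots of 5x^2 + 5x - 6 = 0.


By Vieta's formulas for ax^2 + bx + c = 0:
  Sum of roots = -b/a
  Product of roots = c/a

Here a = 5, b = 5, c = -6
Sum = -(5)/5 = -1
Product = -6/5 = -6/5

Sum = -1, Product = -6/5


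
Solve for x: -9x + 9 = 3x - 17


Starting with: -9x + 9 = 3x - 17
Move all x terms to left: (-9 - 3)x = -17 - 9
Simplify: -12x = -26
Divide both sides by -12: x = 13/6

x = 13/6


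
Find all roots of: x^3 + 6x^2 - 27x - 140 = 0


Let p(x) = x^3 + 6x^2 - 27x - 140. By the rational root theorem (leading coefficient 1), any rational root is an integer divisor of 140: try ±1, ±2, ... in turn.
Test x = 1: value = -160 ≠ 0.
Test x = -1: value = -108 ≠ 0.
Test x = 2: value = -162 ≠ 0.
Test x = -2: value = -70 ≠ 0.
Test x = 4: value = -88 ≠ 0.
Test x = -4: value = 0 ✓, so (x + 4) is a factor.
Synthetic division by (x + 4): bring down 1; 1(-4) + 6 = 2; 2(-4) - 27 = -35; (-35)(-4) - 140 = 0 → quotient x^2 + 2x - 35, remainder 0.
Solve the quadratic x^2 + 2x - 35 = 0: discriminant = 2^2 - 4(1)(-35) = 4 + 140 = 144.
sqrt(144) = 12, so x = (-2 ± 12)/2: x = 5 or x = -7.
Collecting all roots found:

x = -7, x = -4, x = 5


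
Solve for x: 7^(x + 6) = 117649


Express both sides with the same base.
117649 = 7^6
Since the bases match, equate exponents: x + 6 = 6
So x = 6 - (6) = 0

x = 0


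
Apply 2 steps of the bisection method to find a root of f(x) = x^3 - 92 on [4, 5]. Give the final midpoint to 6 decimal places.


f(x) = x^3 - 92
f(4) = -28 < 0
f(5) = 33 > 0

Step 1: midpoint = (4.000000 + 5.000000)/2 = 4.500000
  f(4.500000) = -0.875000
  f(mid) < 0, so root is in [4.500000, 5.000000]

Step 2: midpoint = (4.500000 + 5.000000)/2 = 4.750000
  f(4.750000) = 15.171875
  f(mid) > 0, so root is in [4.500000, 4.750000]

midpoint = 4.750000


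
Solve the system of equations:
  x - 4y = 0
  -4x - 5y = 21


Using Cramer's rule:
Determinant D = (1)(-5) - (-4)(-4) = -5 - 16 = -21
Dx = (0)(-5) - (21)(-4) = 0 + 84 = 84
Dy = (1)(21) - (-4)(0) = 21 - 0 = 21
x = Dx/D = 84/-21 = -4
y = Dy/D = 21/-21 = -1

x = -4, y = -1


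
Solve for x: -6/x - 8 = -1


Subtract -8 from both sides: -6/x = 7
Multiply both sides by x: -6 = 7 * x
Divide by 7: x = -6/7

x = -6/7


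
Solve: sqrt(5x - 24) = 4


Square both sides: 5x - 24 = 4^2 = 16
5x = 16 + 24 = 40
x = 8
Check: sqrt(5*8 - 24) = sqrt(16) = 4 ✓

x = 8


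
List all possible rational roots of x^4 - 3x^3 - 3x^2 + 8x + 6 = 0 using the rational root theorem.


Rational root theorem: possible roots are ±p/q where:
  p divides the constant term (6): p ∈ {1, 2, 3, 6}
  q divides the leading coefficient (1): q ∈ {1}

All possible rational roots: -6, -3, -2, -1, 1, 2, 3, 6

-6, -3, -2, -1, 1, 2, 3, 6


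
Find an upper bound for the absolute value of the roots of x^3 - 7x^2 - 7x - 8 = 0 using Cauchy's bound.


Cauchy's bound: all roots r satisfy |r| <= 1 + max(|a_i/a_n|) for i = 0,...,n-1
where a_n is the leading coefficient.

Coefficients: [1, -7, -7, -8]
Leading coefficient a_n = 1
Ratios |a_i/a_n|: 7, 7, 8
Maximum ratio: 8
Cauchy's bound: |r| <= 1 + 8 = 9

Upper bound = 9


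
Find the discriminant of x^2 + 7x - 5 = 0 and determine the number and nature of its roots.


For ax^2 + bx + c = 0, discriminant D = b^2 - 4ac
Here a = 1, b = 7, c = -5
D = (7)^2 - 4(1)(-5) = 49 + 20 = 69

D = 69 > 0 but not a perfect square
The equation has 2 distinct real irrational roots.

Discriminant = 69, 2 distinct real irrational roots


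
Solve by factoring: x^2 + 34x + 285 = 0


We need two numbers that multiply to 285 and add to 34.
Those numbers are 19 and 15 (since 19 * 15 = 285 and 19 + 15 = 34).
So x^2 + 34x + 285 = (x + 19)(x + 15) = 0
Setting each factor to zero: x = -19 or x = -15

x = -19, x = -15


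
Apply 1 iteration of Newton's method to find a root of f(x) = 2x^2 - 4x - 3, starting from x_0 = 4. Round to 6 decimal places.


Newton's method: x_(n+1) = x_n - f(x_n)/f'(x_n)
f(x) = 2x^2 - 4x - 3
f'(x) = 4x - 4

Iteration 1:
  f(4.000000) = 13.000000
  f'(4.000000) = 12.000000
  x_1 = 4.000000 - (13.000000)/(12.000000) = 2.916667

x_1 = 2.916667


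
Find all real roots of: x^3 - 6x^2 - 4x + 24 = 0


Let p(x) = x^3 - 6x^2 - 4x + 24. By the rational root theorem (leading coefficient 1), any rational root is an integer divisor of 24: try ±1, ±2, ... in turn.
Test x = 1: value = 15 ≠ 0.
Test x = -1: value = 21 ≠ 0.
Test x = 2: value = 0 ✓, so (x - 2) is a factor.
Synthetic division by (x - 2): bring down 1; 1(2) - 6 = -4; (-4)(2) - 4 = -12; (-12)(2) + 24 = 0 → quotient x^2 - 4x - 12, remainder 0.
Solve the quadratic x^2 - 4x - 12 = 0: discriminant = (-4)^2 - 4(1)(-12) = 16 + 48 = 64.
sqrt(64) = 8, so x = (4 ± 8)/2: x = 6 or x = -2.

x = -2, x = 2, x = 6


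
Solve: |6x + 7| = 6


An absolute value equation |expr| = 6 gives two cases:
Case 1: 6x + 7 = 6
  6x = -1, so x = -1/6
Case 2: 6x + 7 = -6
  6x = -13, so x = -13/6

x = -13/6, x = -1/6


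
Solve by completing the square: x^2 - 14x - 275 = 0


Start: x^2 - 14x - 275 = 0
Move constant: x^2 - 14x = 275
Half of -14 is -7, squared is 49
Add 49 to both sides: x^2 - 14x + 49 = 324
(x - 7)^2 = 324
x - 7 = ±18
x = 7 + 18 = 25 or x = 7 - 18 = -11

x = -11, x = 25


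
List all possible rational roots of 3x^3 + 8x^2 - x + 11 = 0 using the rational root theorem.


Rational root theorem: possible roots are ±p/q where:
  p divides the constant term (11): p ∈ {1, 11}
  q divides the leading coefficient (3): q ∈ {1, 3}

All possible rational roots: -11, -11/3, -1, -1/3, 1/3, 1, 11/3, 11

-11, -11/3, -1, -1/3, 1/3, 1, 11/3, 11


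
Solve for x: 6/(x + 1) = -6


Multiply both sides by (x + 1): 6 = -6(x + 1)
Distribute: 6 = -6x - 6
-6x = 6 + 6 = 12
x = -2

x = -2


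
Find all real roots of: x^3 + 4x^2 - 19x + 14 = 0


Let p(x) = x^3 + 4x^2 - 19x + 14. By the rational root theorem (leading coefficient 1), any rational root is an integer divisor of 14: try ±1, ±2, ... in turn.
Test x = 1: value = 0 ✓, so (x - 1) is a factor.
Synthetic division by (x - 1): bring down 1; 1(1) + 4 = 5; 5(1) - 19 = -14; (-14)(1) + 14 = 0 → quotient x^2 + 5x - 14, remainder 0.
Solve the quadratic x^2 + 5x - 14 = 0: discriminant = 5^2 - 4(1)(-14) = 25 + 56 = 81.
sqrt(81) = 9, so x = (-5 ± 9)/2: x = 2 or x = -7.

x = -7, x = 1, x = 2
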